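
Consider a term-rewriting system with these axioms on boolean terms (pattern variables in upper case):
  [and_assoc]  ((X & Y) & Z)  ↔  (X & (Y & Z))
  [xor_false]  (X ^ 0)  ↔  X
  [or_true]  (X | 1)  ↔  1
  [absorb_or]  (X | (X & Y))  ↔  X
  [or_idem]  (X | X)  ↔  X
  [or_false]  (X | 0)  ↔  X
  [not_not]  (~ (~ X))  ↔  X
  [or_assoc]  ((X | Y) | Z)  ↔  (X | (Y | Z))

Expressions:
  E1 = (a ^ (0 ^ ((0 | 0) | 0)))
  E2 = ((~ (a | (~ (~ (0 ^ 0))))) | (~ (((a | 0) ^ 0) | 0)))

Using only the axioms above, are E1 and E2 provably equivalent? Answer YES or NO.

NO

The axioms are sound identities: if E1 ↔* E2 then E1 and E2 evaluate identically under any assignment.
Under a=0: E1 evaluates to 0, E2 to 1. Distinct ⇒ no rewrite sequence connects them.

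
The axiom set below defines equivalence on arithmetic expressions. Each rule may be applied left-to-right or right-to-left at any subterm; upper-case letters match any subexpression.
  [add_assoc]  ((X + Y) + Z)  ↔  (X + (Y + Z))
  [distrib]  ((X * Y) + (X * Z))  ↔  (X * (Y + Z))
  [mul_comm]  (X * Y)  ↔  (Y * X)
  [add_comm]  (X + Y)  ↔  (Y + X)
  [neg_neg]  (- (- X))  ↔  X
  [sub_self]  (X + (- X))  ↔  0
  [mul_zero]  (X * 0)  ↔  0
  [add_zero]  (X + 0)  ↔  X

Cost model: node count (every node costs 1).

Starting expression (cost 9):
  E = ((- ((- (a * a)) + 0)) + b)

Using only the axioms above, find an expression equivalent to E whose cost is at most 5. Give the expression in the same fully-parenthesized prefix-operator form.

1. [add_comm →] ((- ((- (a * a)) + 0)) + b)  →  (b + (- ((- (a * a)) + 0)))
2. [add_zero →] ((- (a * a)) + 0)  →  (- (a * a));  E = (b + (- (- (a * a))))
3. [neg_neg →] (- (- (a * a)))  →  (a * a);  cost 5 ≤ 5, done

(b + (a * a))   [cost 5]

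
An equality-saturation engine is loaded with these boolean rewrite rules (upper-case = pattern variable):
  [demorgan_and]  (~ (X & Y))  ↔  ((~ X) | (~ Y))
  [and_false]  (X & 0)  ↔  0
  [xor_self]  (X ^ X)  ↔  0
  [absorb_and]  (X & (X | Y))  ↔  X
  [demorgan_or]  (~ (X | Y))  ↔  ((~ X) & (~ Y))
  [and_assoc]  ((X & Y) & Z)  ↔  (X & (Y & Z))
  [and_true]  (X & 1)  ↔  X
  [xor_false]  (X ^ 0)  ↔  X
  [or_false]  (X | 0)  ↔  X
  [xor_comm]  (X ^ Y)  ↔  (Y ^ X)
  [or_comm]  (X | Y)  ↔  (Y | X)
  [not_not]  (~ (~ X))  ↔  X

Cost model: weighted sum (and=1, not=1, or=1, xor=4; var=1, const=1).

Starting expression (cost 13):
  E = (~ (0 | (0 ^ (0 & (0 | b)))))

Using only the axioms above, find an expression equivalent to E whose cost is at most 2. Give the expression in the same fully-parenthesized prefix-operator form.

1. [absorb_and →] (0 & (0 | b))  →  0;  E = (~ (0 | (0 ^ 0)))
2. [xor_false →] (0 ^ 0)  →  0;  E = (~ (0 | 0))
3. [or_false →] (0 | 0)  →  0;  cost 2 ≤ 2, done

(~ 0)   [cost 2]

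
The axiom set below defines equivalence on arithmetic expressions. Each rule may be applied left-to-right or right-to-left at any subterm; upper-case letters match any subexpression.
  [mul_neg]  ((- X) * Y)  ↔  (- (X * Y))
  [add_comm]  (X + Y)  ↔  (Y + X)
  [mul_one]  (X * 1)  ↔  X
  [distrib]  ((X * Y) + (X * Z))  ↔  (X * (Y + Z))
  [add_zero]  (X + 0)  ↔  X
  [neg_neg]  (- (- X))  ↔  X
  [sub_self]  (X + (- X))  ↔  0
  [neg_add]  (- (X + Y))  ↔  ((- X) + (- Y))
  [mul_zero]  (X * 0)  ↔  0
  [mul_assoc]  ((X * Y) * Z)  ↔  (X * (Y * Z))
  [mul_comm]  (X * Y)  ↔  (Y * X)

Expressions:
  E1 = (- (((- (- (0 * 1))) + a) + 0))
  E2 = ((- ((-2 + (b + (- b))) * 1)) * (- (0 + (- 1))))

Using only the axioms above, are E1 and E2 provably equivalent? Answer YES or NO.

NO

The axioms are sound identities: if E1 ↔* E2 then E1 and E2 evaluate identically under any assignment.
Under a=0, b=0: E1 evaluates to 0, E2 to 2. Distinct ⇒ no rewrite sequence connects them.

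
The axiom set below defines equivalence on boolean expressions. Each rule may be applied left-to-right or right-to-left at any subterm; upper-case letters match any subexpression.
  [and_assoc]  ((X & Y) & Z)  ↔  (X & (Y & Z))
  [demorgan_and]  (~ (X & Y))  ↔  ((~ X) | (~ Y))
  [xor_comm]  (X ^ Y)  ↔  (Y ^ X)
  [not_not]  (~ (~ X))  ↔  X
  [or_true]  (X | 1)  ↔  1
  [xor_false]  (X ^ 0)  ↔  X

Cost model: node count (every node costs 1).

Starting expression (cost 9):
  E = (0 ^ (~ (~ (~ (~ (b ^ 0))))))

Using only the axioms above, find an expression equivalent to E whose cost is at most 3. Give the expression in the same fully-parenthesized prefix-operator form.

1. [xor_false →] (b ^ 0)  →  b;  E = (0 ^ (~ (~ (~ (~ b)))))
2. [not_not →] (~ (~ (~ (~ b))))  →  (~ (~ b));  E = (0 ^ (~ (~ b)))
3. [not_not →] (~ (~ b))  →  b;  cost 3 ≤ 3, done

(0 ^ b)   [cost 3]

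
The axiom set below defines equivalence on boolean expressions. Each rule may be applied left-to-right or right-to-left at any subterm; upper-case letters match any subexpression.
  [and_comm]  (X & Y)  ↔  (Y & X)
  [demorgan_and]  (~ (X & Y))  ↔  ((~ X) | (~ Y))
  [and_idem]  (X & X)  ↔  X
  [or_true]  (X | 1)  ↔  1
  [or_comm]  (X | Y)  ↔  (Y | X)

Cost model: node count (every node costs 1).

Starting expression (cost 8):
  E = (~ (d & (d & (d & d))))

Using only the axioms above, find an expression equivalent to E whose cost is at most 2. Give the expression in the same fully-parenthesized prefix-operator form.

1. [and_idem →] (d & d)  →  d;  E = (~ (d & (d & d)))
2. [and_idem →] (d & d)  →  d;  E = (~ (d & d))
3. [and_idem →] (d & d)  →  d;  cost 2 ≤ 2, done

(~ d)   [cost 2]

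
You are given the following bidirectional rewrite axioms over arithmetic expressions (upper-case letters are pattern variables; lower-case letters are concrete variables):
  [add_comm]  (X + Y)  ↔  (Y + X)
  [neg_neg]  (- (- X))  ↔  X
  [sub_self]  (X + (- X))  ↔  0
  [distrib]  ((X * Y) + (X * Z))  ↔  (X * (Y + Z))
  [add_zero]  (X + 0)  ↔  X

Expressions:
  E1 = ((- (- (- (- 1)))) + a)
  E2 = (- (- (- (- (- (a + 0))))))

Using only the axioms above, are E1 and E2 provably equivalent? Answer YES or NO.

All listed rules preserve value, hence provable equivalence implies equal values everywhere; look for a separating assignment.
a=0 gives E1 ↦ 1, E2 ↦ 0; values differ ⇒ not provably equivalent.

NO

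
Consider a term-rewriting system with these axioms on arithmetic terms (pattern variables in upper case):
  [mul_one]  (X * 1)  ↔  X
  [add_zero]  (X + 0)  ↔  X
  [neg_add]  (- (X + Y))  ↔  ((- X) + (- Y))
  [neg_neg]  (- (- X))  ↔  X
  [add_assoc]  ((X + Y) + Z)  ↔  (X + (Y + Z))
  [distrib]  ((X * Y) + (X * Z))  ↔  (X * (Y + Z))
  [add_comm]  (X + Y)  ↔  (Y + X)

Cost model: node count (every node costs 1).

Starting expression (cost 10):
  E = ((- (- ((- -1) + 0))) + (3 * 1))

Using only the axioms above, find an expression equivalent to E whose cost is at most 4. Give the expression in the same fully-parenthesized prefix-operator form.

((- -1) + 3)   [cost 4]

step 1: add_zero (→) rewrites ((- -1) + 0) into (- -1), now ((- (- (- -1))) + (3 * 1))
step 2: neg_neg (→) rewrites (- (- -1)) into -1, now ((- -1) + (3 * 1))
step 3: mul_one (→) rewrites (3 * 1) into 3, reaching cost 4 (bound 4)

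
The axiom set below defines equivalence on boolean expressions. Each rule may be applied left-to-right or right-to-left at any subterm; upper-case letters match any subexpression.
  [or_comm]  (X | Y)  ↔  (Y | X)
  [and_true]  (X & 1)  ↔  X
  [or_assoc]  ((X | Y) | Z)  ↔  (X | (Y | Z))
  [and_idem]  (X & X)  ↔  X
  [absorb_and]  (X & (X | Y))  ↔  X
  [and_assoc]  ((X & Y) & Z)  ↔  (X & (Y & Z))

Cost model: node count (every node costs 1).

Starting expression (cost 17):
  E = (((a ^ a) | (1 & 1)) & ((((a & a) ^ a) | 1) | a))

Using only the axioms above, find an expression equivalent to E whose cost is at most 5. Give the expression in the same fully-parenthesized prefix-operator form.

(1) (a & a)  =[and_idem →]=  a    ⊢ (((a ^ a) | (1 & 1)) & (((a ^ a) | 1) | a))
(2) (1 & 1)  =[and_idem →]=  1    ⊢ (((a ^ a) | 1) & (((a ^ a) | 1) | a))
(3) (((a ^ a) | 1) & (((a ^ a) | 1) | a))  =[absorb_and →]=  ((a ^ a) | 1)    ⊢ cost 5, within 5

((a ^ a) | 1)   [cost 5]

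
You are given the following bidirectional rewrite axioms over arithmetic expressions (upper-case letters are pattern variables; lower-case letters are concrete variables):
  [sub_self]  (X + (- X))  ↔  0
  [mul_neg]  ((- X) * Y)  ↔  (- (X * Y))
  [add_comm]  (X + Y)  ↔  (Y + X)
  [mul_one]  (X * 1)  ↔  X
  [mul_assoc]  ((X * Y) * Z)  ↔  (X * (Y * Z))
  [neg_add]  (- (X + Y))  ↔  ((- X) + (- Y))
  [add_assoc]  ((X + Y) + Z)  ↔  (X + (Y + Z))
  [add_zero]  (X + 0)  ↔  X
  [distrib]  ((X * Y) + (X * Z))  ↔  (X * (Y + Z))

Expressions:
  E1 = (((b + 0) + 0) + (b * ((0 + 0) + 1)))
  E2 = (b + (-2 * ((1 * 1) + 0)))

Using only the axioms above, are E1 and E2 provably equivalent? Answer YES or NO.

NO

Every axiom is a valid identity, so a rewrite proof would force E1 and E2 to agree under every assignment.
At b=0: E1 = 0 but E2 = -2; they differ, so no derivation exists.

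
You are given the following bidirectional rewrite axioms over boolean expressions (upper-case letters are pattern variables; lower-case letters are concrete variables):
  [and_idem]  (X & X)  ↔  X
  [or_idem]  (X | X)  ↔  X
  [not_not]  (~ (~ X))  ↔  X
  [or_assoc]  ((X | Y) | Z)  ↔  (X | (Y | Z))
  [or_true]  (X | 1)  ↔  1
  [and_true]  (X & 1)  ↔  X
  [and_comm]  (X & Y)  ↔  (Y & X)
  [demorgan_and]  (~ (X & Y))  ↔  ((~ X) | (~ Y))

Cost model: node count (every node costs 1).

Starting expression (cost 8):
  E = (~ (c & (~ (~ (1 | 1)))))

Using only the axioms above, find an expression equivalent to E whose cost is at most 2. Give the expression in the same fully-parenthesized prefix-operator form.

(~ c)   [cost 2]

1. [not_not →] (~ (~ (1 | 1)))  →  (1 | 1);  E = (~ (c & (1 | 1)))
2. [or_idem →] (1 | 1)  →  1;  E = (~ (c & 1))
3. [and_true →] (c & 1)  →  c;  cost 2 ≤ 2, done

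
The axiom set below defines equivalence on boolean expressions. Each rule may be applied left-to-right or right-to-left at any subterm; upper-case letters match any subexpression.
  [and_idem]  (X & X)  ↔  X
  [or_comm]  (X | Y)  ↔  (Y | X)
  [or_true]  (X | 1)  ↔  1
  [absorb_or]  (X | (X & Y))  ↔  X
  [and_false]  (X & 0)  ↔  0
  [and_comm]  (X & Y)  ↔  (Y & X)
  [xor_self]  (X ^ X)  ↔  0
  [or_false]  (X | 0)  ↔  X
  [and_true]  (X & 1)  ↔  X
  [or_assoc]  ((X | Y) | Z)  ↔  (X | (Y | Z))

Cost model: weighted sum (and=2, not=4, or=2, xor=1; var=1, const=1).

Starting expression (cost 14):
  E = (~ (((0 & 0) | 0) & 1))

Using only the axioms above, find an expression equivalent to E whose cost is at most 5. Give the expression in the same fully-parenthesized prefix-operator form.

(~ 0)   [cost 5]

step 1: or_false (→) rewrites ((0 & 0) | 0) into (0 & 0), now (~ ((0 & 0) & 1))
step 2: and_true (→) rewrites ((0 & 0) & 1) into (0 & 0), now (~ (0 & 0))
step 3: and_idem (→) rewrites (0 & 0) into 0, reaching cost 5 (bound 5)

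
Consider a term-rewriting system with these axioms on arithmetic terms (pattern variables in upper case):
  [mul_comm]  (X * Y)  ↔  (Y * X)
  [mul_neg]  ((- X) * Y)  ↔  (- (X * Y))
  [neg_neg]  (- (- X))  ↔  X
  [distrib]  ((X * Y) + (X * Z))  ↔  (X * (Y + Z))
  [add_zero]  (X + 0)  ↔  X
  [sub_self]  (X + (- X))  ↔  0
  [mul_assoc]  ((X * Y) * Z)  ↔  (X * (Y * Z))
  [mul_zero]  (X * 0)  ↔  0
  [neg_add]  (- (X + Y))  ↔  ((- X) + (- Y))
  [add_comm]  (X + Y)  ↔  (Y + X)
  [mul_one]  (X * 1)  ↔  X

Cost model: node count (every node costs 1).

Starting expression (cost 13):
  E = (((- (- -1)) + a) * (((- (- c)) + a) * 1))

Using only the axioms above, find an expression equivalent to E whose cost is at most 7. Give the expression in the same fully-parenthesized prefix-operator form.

((-1 + a) * (c + a))   [cost 7]

step 1: neg_neg (→) rewrites (- (- c)) into c, now (((- (- -1)) + a) * ((c + a) * 1))
step 2: mul_one (→) rewrites ((c + a) * 1) into (c + a), now (((- (- -1)) + a) * (c + a))
step 3: neg_neg (→) rewrites (- (- -1)) into -1, reaching cost 7 (bound 7)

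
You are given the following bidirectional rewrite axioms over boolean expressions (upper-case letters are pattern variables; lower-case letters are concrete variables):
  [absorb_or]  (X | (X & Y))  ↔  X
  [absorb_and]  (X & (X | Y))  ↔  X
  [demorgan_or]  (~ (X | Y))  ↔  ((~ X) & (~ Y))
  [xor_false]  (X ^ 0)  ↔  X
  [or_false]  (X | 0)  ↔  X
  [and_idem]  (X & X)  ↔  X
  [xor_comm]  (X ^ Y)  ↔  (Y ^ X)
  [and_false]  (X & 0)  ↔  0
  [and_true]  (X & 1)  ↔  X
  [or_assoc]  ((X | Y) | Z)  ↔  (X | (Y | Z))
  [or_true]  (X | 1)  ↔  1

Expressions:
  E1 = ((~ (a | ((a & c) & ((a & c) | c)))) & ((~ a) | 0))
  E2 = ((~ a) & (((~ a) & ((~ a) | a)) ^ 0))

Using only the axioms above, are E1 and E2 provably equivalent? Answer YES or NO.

step 1: absorb_and (→) rewrites ((a & c) & ((a & c) | c)) into (a & c), now ((~ (a | (a & c))) & ((~ a) | 0))
step 2: absorb_or (→) rewrites (a | (a & c)) into a, now ((~ a) & ((~ a) | 0))
step 3: absorb_and (→) rewrites ((~ a) & ((~ a) | 0)) into (~ a)
step 4: and_idem (←) rewrites (~ a) into ((~ a) & (~ a))
step 5: absorb_and (←) rewrites (~ a) into ((~ a) & ((~ a) | a)), now ((~ a) & ((~ a) & ((~ a) | a)))
step 6: xor_false (←) rewrites ((~ a) & ((~ a) | a)) into (((~ a) & ((~ a) | a)) ^ 0), which is E2

YES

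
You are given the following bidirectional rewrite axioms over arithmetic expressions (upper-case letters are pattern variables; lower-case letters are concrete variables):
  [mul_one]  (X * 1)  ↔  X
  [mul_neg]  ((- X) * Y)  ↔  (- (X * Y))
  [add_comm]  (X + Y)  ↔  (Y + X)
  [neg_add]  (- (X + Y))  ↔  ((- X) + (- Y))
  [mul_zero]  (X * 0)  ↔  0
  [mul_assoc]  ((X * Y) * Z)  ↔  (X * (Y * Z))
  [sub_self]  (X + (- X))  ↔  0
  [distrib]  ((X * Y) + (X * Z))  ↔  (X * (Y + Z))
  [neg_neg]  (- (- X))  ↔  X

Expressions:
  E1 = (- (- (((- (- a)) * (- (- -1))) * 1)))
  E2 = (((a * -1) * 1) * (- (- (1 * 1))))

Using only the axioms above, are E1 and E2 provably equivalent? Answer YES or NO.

YES

step 1: neg_neg (→) rewrites (- (- a)) into a, now (- (- ((a * (- (- -1))) * 1)))
step 2: neg_neg (→) rewrites (- (- ((a * (- (- -1))) * 1))) into ((a * (- (- -1))) * 1)
step 3: neg_neg (→) rewrites (- (- -1)) into -1, now ((a * -1) * 1)
step 4: neg_neg (←) rewrites 1 into (- (- 1)), now ((a * -1) * (- (- 1)))
step 5: mul_one (←) rewrites 1 into (1 * 1), now ((a * -1) * (- (- (1 * 1))))
step 6: mul_one (←) rewrites (a * -1) into ((a * -1) * 1), which is E2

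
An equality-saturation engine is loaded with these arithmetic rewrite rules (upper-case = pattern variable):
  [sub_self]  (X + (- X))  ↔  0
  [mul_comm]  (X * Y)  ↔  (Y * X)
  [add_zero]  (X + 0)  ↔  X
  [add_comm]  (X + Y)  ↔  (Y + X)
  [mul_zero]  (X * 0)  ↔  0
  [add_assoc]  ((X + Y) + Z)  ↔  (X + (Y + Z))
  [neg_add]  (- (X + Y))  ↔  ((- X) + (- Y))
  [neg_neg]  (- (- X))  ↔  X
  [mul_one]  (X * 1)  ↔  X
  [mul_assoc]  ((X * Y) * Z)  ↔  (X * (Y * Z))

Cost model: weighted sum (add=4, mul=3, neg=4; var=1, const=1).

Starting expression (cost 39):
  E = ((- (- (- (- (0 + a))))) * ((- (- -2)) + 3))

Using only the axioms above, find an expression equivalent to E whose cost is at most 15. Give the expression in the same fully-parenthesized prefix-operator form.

step 1: neg_neg (→) rewrites (- (- -2)) into -2, now ((- (- (- (- (0 + a))))) * (-2 + 3))
step 2: neg_neg (→) rewrites (- (- (0 + a))) into (0 + a), now ((- (- (0 + a))) * (-2 + 3))
step 3: neg_neg (→) rewrites (- (- (0 + a))) into (0 + a), reaching cost 15 (bound 15)

((0 + a) * (-2 + 3))   [cost 15]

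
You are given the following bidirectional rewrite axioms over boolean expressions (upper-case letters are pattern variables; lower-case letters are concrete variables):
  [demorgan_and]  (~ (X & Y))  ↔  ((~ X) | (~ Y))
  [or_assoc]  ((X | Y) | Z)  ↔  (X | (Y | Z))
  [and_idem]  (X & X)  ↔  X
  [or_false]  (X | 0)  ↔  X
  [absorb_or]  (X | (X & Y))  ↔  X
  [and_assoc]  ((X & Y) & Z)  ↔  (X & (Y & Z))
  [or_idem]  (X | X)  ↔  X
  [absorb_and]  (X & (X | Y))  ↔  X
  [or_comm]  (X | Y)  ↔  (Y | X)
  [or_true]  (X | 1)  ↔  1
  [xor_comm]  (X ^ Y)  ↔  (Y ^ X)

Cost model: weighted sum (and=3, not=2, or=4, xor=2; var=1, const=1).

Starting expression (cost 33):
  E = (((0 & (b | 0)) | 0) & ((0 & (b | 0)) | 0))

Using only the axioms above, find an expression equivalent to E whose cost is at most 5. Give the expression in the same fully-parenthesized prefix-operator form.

(0 & b)   [cost 5]

step 1: and_idem (→) rewrites (((0 & (b | 0)) | 0) & ((0 & (b | 0)) | 0)) into ((0 & (b | 0)) | 0)
step 2: or_false (→) rewrites (b | 0) into b, now ((0 & b) | 0)
step 3: or_false (→) rewrites ((0 & b) | 0) into (0 & b), reaching cost 5 (bound 5)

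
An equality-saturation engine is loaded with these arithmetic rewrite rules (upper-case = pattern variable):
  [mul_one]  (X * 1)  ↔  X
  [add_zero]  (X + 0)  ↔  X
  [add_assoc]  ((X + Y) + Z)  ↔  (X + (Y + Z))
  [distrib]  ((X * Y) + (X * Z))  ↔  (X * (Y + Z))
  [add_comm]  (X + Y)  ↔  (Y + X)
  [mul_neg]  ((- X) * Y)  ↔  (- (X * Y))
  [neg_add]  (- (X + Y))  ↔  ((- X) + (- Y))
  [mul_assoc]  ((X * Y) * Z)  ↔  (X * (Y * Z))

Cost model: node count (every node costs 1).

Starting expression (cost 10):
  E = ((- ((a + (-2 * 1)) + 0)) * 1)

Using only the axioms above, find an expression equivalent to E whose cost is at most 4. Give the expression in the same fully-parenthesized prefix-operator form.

(1) ((- ((a + (-2 * 1)) + 0)) * 1)  =[mul_one →]=  (- ((a + (-2 * 1)) + 0))
(2) (-2 * 1)  =[mul_one →]=  -2    ⊢ (- ((a + -2) + 0))
(3) ((a + -2) + 0)  =[add_zero →]=  (a + -2)    ⊢ cost 4, within 4

(- (a + -2))   [cost 4]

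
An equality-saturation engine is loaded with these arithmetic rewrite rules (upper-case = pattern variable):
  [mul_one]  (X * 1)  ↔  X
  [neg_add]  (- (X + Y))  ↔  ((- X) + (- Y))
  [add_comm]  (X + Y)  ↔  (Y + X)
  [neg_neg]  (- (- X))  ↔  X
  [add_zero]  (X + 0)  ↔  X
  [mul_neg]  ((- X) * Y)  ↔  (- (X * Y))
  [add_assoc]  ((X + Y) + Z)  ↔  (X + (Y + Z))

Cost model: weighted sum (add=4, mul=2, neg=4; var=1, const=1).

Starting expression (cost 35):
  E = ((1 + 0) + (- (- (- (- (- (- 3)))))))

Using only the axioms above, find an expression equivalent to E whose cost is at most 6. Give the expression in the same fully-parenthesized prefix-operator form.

(1 + 3)   [cost 6]

1. [neg_neg →] (- (- (- 3)))  →  (- 3);  E = ((1 + 0) + (- (- (- (- 3)))))
2. [add_zero →] (1 + 0)  →  1;  E = (1 + (- (- (- (- 3)))))
3. [neg_neg →] (- (- (- 3)))  →  (- 3);  E = (1 + (- (- 3)))
4. [neg_neg →] (- (- 3))  →  3;  cost 6 ≤ 6, done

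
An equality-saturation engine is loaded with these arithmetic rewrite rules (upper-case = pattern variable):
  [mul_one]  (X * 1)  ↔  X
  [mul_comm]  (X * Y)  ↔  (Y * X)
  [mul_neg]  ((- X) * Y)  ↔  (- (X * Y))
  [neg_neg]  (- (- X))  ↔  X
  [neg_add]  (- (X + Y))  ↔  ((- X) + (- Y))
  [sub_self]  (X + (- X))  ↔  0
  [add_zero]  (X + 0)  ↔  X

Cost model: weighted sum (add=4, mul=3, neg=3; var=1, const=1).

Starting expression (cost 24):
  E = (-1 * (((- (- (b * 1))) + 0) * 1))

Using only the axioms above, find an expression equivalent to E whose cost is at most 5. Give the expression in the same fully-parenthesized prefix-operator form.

1. [mul_one →] (((- (- (b * 1))) + 0) * 1)  →  ((- (- (b * 1))) + 0);  E = (-1 * ((- (- (b * 1))) + 0))
2. [neg_neg →] (- (- (b * 1)))  →  (b * 1);  E = (-1 * ((b * 1) + 0))
3. [mul_one →] (b * 1)  →  b;  E = (-1 * (b + 0))
4. [add_zero →] (b + 0)  →  b;  cost 5 ≤ 5, done

(-1 * b)   [cost 5]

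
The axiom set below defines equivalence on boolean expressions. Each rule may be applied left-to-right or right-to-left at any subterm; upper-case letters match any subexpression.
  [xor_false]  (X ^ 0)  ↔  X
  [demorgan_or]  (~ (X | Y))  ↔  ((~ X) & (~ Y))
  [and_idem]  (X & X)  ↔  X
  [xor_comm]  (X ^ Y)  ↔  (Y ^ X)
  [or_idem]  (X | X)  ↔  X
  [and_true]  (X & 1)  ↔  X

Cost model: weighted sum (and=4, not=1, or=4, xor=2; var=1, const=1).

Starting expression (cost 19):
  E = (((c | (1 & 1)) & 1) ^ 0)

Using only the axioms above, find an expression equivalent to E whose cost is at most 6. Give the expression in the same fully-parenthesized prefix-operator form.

step 1: and_true (→) rewrites ((c | (1 & 1)) & 1) into (c | (1 & 1)), now ((c | (1 & 1)) ^ 0)
step 2: xor_false (→) rewrites ((c | (1 & 1)) ^ 0) into (c | (1 & 1))
step 3: and_idem (→) rewrites (1 & 1) into 1, reaching cost 6 (bound 6)

(c | 1)   [cost 6]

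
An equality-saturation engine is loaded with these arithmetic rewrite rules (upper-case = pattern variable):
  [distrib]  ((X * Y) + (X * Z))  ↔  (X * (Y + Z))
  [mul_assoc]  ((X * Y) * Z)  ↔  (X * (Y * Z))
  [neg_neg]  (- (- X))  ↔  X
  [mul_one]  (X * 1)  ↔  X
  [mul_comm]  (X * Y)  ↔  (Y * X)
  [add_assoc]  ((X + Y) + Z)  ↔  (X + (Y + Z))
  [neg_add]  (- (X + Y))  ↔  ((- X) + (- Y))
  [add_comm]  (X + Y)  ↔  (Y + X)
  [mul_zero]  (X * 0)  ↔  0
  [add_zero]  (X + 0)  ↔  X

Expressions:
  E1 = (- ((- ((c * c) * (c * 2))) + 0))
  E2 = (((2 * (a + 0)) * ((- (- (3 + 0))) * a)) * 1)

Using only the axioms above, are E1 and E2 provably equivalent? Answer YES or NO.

NO

The axioms are sound identities: if E1 ↔* E2 then E1 and E2 evaluate identically under any assignment.
Under a=0, c=1: E1 evaluates to 2, E2 to 0. Distinct ⇒ no rewrite sequence connects them.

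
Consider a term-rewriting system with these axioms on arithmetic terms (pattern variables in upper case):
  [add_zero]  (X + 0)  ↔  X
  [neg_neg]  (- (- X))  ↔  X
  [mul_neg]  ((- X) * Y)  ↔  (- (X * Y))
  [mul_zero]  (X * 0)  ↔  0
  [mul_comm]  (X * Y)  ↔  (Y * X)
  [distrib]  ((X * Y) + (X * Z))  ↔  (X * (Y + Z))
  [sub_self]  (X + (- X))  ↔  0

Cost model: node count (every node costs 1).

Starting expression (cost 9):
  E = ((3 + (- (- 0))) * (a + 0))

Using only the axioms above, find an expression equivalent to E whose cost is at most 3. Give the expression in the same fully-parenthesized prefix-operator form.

(3 * a)   [cost 3]

1. [neg_neg →] (- (- 0))  →  0;  E = ((3 + 0) * (a + 0))
2. [add_zero →] (a + 0)  →  a;  E = ((3 + 0) * a)
3. [add_zero →] (3 + 0)  →  3;  cost 3 ≤ 3, done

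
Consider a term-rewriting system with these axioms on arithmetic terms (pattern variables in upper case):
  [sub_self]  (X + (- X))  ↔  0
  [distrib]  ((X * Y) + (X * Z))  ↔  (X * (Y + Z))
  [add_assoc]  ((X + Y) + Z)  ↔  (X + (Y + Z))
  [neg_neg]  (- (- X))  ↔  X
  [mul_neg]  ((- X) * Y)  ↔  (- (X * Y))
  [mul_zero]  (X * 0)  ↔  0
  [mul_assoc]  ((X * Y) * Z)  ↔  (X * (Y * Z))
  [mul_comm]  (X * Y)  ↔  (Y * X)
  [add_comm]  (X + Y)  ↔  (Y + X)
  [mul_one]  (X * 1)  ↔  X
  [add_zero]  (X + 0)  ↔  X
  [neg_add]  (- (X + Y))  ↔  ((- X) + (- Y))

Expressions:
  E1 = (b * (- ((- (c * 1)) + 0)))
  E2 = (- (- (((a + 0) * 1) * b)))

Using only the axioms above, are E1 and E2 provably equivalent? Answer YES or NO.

NO

All listed rules preserve value, hence provable equivalence implies equal values everywhere; look for a separating assignment.
a=0, b=1, c=1 gives E1 ↦ 1, E2 ↦ 0; values differ ⇒ not provably equivalent.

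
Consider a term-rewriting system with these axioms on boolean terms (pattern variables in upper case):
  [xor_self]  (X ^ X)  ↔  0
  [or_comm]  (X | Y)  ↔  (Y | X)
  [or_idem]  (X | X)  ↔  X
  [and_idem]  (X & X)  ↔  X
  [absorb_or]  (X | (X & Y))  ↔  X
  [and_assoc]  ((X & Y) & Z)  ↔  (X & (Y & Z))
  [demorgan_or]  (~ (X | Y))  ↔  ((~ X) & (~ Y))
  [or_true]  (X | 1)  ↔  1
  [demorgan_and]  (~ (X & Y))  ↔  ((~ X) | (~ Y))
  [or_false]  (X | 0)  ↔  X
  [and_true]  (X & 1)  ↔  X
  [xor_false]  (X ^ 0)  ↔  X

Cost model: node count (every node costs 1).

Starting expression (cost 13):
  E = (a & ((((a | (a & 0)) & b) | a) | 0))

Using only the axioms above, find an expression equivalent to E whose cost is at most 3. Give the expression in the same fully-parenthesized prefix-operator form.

step 1: absorb_or (→) rewrites (a | (a & 0)) into a, now (a & (((a & b) | a) | 0))
step 2: or_comm (→) rewrites ((a & b) | a) into (a | (a & b)), now (a & ((a | (a & b)) | 0))
step 3: absorb_or (→) rewrites (a | (a & b)) into a, now (a & (a | 0))
step 4: or_false (→) rewrites (a | 0) into a, reaching cost 3 (bound 3)

(a & a)   [cost 3]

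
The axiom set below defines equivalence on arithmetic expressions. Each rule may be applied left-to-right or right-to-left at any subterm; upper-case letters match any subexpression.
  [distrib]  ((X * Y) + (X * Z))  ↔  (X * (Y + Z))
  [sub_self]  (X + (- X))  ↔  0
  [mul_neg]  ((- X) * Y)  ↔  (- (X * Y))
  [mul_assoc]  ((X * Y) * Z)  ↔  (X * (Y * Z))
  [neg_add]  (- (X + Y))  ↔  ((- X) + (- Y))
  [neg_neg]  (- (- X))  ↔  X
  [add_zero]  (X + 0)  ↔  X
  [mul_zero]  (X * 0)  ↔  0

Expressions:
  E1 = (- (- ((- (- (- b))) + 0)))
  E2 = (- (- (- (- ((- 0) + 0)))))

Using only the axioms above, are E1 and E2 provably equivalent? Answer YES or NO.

All listed rules preserve value, hence provable equivalence implies equal values everywhere; look for a separating assignment.
b=1 gives E1 ↦ -1, E2 ↦ 0; values differ ⇒ not provably equivalent.

NO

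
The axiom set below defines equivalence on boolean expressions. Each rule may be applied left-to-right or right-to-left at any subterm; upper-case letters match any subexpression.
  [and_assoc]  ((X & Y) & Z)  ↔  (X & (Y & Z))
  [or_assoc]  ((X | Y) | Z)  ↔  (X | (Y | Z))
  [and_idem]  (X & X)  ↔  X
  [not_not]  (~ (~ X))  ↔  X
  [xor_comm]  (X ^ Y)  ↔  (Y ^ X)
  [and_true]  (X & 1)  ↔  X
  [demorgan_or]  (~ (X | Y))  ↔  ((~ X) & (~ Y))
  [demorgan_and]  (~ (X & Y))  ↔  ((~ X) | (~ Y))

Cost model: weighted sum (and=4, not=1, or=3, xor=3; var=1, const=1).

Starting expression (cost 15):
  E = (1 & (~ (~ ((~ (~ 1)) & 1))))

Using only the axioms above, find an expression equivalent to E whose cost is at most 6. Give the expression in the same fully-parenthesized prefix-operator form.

step 1: not_not (→) rewrites (~ (~ 1)) into 1, now (1 & (~ (~ (1 & 1))))
step 2: and_idem (→) rewrites (1 & 1) into 1, now (1 & (~ (~ 1)))
step 3: not_not (→) rewrites (~ (~ 1)) into 1, reaching cost 6 (bound 6)

(1 & 1)   [cost 6]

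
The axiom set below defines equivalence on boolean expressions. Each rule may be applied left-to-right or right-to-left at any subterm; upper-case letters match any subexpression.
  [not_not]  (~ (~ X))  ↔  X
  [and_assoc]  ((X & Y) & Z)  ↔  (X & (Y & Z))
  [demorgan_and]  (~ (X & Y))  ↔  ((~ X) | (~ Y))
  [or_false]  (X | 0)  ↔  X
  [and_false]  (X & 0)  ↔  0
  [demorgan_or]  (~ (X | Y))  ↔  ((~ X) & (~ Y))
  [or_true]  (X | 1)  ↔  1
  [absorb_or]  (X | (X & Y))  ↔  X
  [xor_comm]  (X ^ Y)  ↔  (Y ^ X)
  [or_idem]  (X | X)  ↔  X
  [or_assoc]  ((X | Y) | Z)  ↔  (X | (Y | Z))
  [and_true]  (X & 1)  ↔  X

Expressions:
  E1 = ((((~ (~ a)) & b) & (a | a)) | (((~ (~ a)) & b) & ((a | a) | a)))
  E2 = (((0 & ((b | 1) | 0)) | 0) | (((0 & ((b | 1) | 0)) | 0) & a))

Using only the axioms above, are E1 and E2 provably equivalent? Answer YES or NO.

All listed rules preserve value, hence provable equivalence implies equal values everywhere; look for a separating assignment.
a=1, b=1 gives E1 ↦ 1, E2 ↦ 0; values differ ⇒ not provably equivalent.

NO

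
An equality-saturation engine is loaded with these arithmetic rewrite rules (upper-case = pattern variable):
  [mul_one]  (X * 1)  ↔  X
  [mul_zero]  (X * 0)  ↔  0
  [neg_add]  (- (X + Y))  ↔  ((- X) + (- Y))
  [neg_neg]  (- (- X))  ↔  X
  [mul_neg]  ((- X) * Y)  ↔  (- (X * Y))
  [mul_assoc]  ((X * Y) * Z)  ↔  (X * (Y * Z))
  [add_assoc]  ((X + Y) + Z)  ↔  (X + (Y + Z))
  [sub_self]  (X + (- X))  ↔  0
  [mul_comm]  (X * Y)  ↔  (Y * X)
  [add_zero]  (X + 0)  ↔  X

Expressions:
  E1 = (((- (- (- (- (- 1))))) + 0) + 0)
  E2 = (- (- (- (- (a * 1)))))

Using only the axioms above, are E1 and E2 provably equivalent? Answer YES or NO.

The axioms are sound identities: if E1 ↔* E2 then E1 and E2 evaluate identically under any assignment.
Under a=0: E1 evaluates to -1, E2 to 0. Distinct ⇒ no rewrite sequence connects them.

NO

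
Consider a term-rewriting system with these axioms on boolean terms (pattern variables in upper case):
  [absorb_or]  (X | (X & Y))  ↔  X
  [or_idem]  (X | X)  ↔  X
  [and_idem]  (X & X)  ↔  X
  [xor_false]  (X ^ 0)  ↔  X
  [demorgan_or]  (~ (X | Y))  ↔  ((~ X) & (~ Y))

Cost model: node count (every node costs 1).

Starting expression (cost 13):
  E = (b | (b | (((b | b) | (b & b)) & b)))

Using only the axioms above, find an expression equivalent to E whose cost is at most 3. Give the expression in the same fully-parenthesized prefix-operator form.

step 1: or_idem (→) rewrites (b | b) into b, now (b | (b | ((b | (b & b)) & b)))
step 2: absorb_or (→) rewrites (b | (b & b)) into b, now (b | (b | (b & b)))
step 3: absorb_or (→) rewrites (b | (b & b)) into b, reaching cost 3 (bound 3)

(b | b)   [cost 3]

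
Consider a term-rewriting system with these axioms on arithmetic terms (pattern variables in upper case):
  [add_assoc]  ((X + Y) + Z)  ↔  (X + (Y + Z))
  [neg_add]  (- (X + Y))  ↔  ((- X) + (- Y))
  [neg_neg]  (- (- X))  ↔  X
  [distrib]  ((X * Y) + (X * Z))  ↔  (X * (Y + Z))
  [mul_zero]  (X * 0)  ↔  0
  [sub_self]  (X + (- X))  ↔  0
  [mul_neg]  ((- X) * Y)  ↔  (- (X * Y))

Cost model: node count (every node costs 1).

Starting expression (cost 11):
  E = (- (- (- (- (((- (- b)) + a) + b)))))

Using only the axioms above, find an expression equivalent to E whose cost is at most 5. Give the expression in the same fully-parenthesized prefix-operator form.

(1) (- (- (((- (- b)) + a) + b)))  =[neg_neg →]=  (((- (- b)) + a) + b)    ⊢ (- (- (((- (- b)) + a) + b)))
(2) (- (- b))  =[neg_neg →]=  b    ⊢ (- (- ((b + a) + b)))
(3) (- (- ((b + a) + b)))  =[neg_neg →]=  ((b + a) + b)    ⊢ cost 5, within 5

((b + a) + b)   [cost 5]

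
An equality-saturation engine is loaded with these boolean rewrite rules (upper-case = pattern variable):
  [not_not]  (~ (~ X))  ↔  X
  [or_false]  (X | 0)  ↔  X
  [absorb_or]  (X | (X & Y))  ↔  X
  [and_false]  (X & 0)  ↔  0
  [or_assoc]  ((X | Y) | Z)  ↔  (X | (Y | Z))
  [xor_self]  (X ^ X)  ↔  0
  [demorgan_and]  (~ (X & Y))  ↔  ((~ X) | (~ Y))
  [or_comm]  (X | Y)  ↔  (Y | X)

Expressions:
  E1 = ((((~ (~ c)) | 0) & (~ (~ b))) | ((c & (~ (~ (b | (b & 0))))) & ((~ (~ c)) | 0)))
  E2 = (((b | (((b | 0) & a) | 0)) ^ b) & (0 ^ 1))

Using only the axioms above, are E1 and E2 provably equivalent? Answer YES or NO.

NO

The axioms are sound identities: if E1 ↔* E2 then E1 and E2 evaluate identically under any assignment.
Under a=0, b=1, c=1: E1 evaluates to 1, E2 to 0. Distinct ⇒ no rewrite sequence connects them.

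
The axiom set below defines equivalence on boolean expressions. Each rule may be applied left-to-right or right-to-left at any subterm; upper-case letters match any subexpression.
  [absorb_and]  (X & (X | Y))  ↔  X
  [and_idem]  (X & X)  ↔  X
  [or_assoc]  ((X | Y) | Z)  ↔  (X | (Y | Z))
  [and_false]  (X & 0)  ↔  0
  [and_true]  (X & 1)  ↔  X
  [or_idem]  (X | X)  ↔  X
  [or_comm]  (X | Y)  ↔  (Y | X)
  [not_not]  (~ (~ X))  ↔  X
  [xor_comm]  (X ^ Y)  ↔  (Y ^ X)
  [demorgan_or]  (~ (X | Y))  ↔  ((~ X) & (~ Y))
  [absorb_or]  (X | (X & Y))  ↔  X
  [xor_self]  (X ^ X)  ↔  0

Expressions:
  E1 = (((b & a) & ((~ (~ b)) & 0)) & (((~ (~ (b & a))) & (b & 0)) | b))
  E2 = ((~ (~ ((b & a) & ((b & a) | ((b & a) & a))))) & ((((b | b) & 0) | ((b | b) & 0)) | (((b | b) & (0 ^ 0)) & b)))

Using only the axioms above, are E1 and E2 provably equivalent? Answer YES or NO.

YES

step 1: not_not (→) rewrites (~ (~ (b & a))) into (b & a), now (((b & a) & ((~ (~ b)) & 0)) & (((b & a) & (b & 0)) | b))
step 2: not_not (→) rewrites (~ (~ b)) into b, now (((b & a) & (b & 0)) & (((b & a) & (b & 0)) | b))
step 3: absorb_and (→) rewrites (((b & a) & (b & 0)) & (((b & a) & (b & 0)) | b)) into ((b & a) & (b & 0))
step 4: and_idem (←) rewrites (b & a) into ((b & a) & (b & a)), now (((b & a) & (b & a)) & (b & 0))
step 5: or_idem (←) rewrites b into (b | b), now (((b & a) & (b & a)) & ((b | b) & 0))
step 6: absorb_or (←) rewrites ((b | b) & 0) into (((b | b) & 0) | (((b | b) & 0) & b)), now (((b & a) & (b & a)) & (((b | b) & 0) | (((b | b) & 0) & b)))
step 7: or_idem (←) rewrites ((b | b) & 0) into (((b | b) & 0) | ((b | b) & 0)), now (((b & a) & (b & a)) & ((((b | b) & 0) | ((b | b) & 0)) | (((b | b) & 0) & b)))
step 8: xor_self (←) rewrites 0 into (0 ^ 0), now (((b & a) & (b & a)) & ((((b | b) & 0) | ((b | b) & 0)) | (((b | b) & (0 ^ 0)) & b)))
step 9: not_not (←) rewrites ((b & a) & (b & a)) into (~ (~ ((b & a) & (b & a)))), now ((~ (~ ((b & a) & (b & a)))) & ((((b | b) & 0) | ((b | b) & 0)) | (((b | b) & (0 ^ 0)) & b)))
step 10: absorb_or (←) rewrites (b & a) into ((b & a) | ((b & a) & a)), which is E2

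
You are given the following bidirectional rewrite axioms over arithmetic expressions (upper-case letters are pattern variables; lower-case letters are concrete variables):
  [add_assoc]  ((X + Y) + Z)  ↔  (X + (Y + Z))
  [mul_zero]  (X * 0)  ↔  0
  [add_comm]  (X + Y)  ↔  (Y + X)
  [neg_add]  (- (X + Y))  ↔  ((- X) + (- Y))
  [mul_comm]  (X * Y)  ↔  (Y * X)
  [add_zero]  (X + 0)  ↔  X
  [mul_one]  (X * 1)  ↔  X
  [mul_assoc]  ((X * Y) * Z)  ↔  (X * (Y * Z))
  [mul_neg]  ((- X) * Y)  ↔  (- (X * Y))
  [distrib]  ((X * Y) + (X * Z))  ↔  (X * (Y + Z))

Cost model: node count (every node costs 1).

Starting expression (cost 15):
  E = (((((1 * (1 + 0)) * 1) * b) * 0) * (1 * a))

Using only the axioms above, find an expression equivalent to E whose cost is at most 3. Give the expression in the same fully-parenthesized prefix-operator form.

step 1: add_zero (→) rewrites (1 + 0) into 1, now (((((1 * 1) * 1) * b) * 0) * (1 * a))
step 2: mul_one (→) rewrites (1 * 1) into 1, now ((((1 * 1) * b) * 0) * (1 * a))
step 3: mul_comm (→) rewrites ((1 * 1) * b) into (b * (1 * 1)), now (((b * (1 * 1)) * 0) * (1 * a))
step 4: mul_one (→) rewrites (1 * 1) into 1, now (((b * 1) * 0) * (1 * a))
step 5: mul_one (→) rewrites (b * 1) into b, now ((b * 0) * (1 * a))
step 6: mul_zero (→) rewrites (b * 0) into 0, now (0 * (1 * a))
step 7: mul_comm (→) rewrites (1 * a) into (a * 1), now (0 * (a * 1))
step 8: mul_one (→) rewrites (a * 1) into a, reaching cost 3 (bound 3)

(0 * a)   [cost 3]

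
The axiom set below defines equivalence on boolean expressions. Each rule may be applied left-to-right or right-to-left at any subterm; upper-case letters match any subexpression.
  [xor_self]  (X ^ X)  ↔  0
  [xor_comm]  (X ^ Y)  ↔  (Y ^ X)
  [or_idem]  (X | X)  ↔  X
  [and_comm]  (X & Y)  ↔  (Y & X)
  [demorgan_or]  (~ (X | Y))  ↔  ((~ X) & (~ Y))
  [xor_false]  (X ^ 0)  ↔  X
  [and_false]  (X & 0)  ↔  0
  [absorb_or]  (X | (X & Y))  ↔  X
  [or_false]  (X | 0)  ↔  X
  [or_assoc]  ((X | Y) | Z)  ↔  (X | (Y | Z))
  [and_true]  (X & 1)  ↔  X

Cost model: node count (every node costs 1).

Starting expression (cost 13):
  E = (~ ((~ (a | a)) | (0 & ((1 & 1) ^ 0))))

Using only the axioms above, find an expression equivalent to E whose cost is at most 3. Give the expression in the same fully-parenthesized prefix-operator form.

(1) ((1 & 1) ^ 0)  =[xor_false →]=  (1 & 1)    ⊢ (~ ((~ (a | a)) | (0 & (1 & 1))))
(2) (1 & 1)  =[and_true →]=  1    ⊢ (~ ((~ (a | a)) | (0 & 1)))
(3) (0 & 1)  =[and_true →]=  0    ⊢ (~ ((~ (a | a)) | 0))
(4) ((~ (a | a)) | 0)  =[or_false →]=  (~ (a | a))    ⊢ (~ (~ (a | a)))
(5) (a | a)  =[or_idem →]=  a    ⊢ cost 3, within 3

(~ (~ a))   [cost 3]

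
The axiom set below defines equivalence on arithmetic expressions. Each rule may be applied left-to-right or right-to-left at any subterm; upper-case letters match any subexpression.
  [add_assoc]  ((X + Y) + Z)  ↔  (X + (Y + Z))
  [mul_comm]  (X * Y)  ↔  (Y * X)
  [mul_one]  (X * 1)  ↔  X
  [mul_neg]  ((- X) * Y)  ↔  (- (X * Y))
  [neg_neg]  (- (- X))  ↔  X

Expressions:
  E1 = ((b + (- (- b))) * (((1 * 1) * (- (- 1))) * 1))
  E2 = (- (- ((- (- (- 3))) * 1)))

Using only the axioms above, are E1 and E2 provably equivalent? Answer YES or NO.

NO

The axioms are sound identities: if E1 ↔* E2 then E1 and E2 evaluate identically under any assignment.
Under b=0: E1 evaluates to 0, E2 to -3. Distinct ⇒ no rewrite sequence connects them.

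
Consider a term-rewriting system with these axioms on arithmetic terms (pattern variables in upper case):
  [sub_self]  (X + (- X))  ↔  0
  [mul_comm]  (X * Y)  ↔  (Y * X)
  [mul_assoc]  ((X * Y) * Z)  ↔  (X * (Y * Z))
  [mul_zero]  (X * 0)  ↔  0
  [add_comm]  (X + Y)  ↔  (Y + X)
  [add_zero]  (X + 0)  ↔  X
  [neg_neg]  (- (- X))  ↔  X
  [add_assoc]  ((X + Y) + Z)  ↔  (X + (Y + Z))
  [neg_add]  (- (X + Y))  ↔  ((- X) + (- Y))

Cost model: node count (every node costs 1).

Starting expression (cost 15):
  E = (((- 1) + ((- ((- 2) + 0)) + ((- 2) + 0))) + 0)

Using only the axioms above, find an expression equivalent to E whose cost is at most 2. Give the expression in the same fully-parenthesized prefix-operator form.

(- 1)   [cost 2]

(1) ((- 2) + 0)  =[add_zero →]=  (- 2)    ⊢ (((- 1) + ((- (- 2)) + ((- 2) + 0))) + 0)
(2) (- (- 2))  =[neg_neg →]=  2    ⊢ (((- 1) + (2 + ((- 2) + 0))) + 0)
(3) ((- 2) + 0)  =[add_zero →]=  (- 2)    ⊢ (((- 1) + (2 + (- 2))) + 0)
(4) (2 + (- 2))  =[sub_self →]=  0    ⊢ (((- 1) + 0) + 0)
(5) (((- 1) + 0) + 0)  =[add_zero →]=  ((- 1) + 0)
(6) ((- 1) + 0)  =[add_zero →]=  (- 1)    ⊢ cost 2, within 2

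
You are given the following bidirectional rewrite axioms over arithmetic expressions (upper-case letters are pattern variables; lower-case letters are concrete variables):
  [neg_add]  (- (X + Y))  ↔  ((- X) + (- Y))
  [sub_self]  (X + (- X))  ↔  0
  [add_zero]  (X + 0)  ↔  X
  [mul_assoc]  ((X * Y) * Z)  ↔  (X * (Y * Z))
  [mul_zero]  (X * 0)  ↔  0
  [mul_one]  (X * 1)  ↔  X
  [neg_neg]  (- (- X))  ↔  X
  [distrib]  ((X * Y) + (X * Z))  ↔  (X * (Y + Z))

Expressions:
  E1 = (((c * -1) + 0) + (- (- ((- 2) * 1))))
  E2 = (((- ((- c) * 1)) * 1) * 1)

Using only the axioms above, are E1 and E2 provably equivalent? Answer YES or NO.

NO

All listed rules preserve value, hence provable equivalence implies equal values everywhere; look for a separating assignment.
c=0 gives E1 ↦ -2, E2 ↦ 0; values differ ⇒ not provably equivalent.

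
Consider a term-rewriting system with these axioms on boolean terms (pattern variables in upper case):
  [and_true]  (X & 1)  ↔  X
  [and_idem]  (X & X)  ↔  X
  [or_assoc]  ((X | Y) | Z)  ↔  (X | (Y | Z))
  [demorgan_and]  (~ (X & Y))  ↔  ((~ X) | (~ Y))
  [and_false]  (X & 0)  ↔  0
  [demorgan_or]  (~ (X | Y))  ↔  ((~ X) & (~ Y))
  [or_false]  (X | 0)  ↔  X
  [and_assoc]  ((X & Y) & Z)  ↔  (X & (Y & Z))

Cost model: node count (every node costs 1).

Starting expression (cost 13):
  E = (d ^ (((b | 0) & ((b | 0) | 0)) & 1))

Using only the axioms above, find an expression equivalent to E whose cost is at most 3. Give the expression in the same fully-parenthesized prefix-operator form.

step 1: or_false (→) rewrites ((b | 0) | 0) into (b | 0), now (d ^ (((b | 0) & (b | 0)) & 1))
step 2: and_idem (→) rewrites ((b | 0) & (b | 0)) into (b | 0), now (d ^ ((b | 0) & 1))
step 3: and_true (→) rewrites ((b | 0) & 1) into (b | 0), now (d ^ (b | 0))
step 4: or_false (→) rewrites (b | 0) into b, reaching cost 3 (bound 3)

(d ^ b)   [cost 3]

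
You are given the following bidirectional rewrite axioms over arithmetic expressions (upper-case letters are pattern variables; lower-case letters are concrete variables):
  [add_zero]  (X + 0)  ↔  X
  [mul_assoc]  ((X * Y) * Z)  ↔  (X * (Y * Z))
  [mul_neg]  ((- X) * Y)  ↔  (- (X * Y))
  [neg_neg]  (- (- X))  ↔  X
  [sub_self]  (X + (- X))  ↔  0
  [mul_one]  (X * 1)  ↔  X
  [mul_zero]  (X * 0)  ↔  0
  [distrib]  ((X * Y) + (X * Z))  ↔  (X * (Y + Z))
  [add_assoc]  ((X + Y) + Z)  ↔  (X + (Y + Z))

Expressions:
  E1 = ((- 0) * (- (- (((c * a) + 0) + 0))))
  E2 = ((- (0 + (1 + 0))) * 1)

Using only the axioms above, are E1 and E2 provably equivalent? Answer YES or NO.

Every axiom is a valid identity, so a rewrite proof would force E1 and E2 to agree under every assignment.
At a=0, c=0: E1 = 0 but E2 = -1; they differ, so no derivation exists.

NO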